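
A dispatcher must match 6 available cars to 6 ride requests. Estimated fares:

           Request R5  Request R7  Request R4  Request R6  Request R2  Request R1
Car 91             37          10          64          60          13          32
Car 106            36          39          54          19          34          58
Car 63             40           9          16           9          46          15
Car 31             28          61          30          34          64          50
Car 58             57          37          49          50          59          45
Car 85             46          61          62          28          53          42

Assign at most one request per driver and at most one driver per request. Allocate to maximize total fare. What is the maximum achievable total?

Max total: $344

Treat this as an assignment problem: match each driver to one request.
Optimal: Car 91→Request R6 ($60), Car 106→Request R1 ($58), Car 63→Request R2 ($46), Car 31→Request R7 ($61), Car 58→Request R5 ($57), Car 85→Request R4 ($62) — total 60+58+46+61+57+62 = $344.
Max-entry greedy (repeatedly take the single best remaining cell) gives $313, worse by 31.
Next-best assignment: Car 91→Request R6, Car 106→Request R1, Car 63→Request R5, Car 31→Request R7, Car 58→Request R2, Car 85→Request R4 = $340.
Swapping Car 31↔Car 58 (Car 31→Request R5 $28, Car 58→Request R7 $37) loses 53.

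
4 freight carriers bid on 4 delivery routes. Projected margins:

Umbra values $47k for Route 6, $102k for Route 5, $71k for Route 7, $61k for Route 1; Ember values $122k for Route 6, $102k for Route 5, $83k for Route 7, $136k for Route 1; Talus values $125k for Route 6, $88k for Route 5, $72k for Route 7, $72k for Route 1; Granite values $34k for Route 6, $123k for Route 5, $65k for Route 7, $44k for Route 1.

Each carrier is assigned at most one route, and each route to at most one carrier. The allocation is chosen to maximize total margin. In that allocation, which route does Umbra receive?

This is the linear assignment problem.
Optimal: Umbra→Route 7 ($71k), Ember→Route 1 ($136k), Talus→Route 6 ($125k), Granite→Route 5 ($123k) — total 71+136+125+123 = $455k.
Column-greedy (each route in turn goes to its best remaining carrier) gives $392k, worse by 63.
No other one-to-one assignment exceeds $455k.
Umbra's own top route is Route 5 ($102k), but forcing Umbra→Route 5 and reassigning the rest optimally gives only $428k — worse by 27.

Umbra receives Route 7.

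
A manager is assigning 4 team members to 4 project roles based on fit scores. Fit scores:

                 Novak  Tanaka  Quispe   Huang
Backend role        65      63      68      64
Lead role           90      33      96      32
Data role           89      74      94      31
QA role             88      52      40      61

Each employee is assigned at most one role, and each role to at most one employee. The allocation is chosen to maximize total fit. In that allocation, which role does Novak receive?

Optimal: Novak→QA role (88 pts), Tanaka→Data role (74 pts), Quispe→Lead role (96 pts), Huang→Backend role (64 pts) — total 88+74+96+64 = 322 pts.
Column-greedy (each role in turn goes to its best remaining employee) gives 293 pts, worse by 29.
Next-best assignment: Novak→Data role, Tanaka→Backend role, Quispe→Lead role, Huang→QA role = 309 pts.
Swapping Huang↔Quispe (Huang→Lead role 32 pts, Quispe→Backend role 68 pts) loses 60.
Novak's own top role is Lead role (90 pts), but forcing Novak→Lead role and reassigning the rest optimally gives only 308 pts — worse by 14.

Novak receives QA role.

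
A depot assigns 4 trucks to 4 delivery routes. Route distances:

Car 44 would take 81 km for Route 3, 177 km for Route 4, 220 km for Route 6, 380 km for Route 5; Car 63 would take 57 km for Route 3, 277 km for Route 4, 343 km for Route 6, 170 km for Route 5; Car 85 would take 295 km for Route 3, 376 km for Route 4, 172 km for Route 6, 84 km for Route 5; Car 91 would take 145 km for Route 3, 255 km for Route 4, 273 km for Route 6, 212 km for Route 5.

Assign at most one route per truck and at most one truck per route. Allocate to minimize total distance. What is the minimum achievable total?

Optimal: Car 44→Route 4 (177 km), Car 63→Route 3 (57 km), Car 85→Route 5 (84 km), Car 91→Route 6 (273 km) — total 177+57+84+273 = 591 km.
Column-greedy (each route in turn goes to its cheapest remaining truck) gives 618 km, worse by 27.
Next-best assignment: Car 44→Route 6, Car 63→Route 3, Car 85→Route 5, Car 91→Route 4 = 616 km.

Minimum total: 591 km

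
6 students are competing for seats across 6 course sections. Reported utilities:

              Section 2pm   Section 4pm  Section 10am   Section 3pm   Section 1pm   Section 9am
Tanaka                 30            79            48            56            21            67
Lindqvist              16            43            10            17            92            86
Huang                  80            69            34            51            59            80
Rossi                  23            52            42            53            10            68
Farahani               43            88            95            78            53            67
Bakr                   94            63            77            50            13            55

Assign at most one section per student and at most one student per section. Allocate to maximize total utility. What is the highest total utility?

Treat this as an assignment problem: match each student to one section.
Optimal: Tanaka→Section 4pm (79 points), Lindqvist→Section 1pm (92 points), Huang→Section 9am (80 points), Rossi→Section 3pm (53 points), Farahani→Section 10am (95 points), Bakr→Section 2pm (94 points) — total 79+92+80+53+95+94 = 493 points.
Column-greedy (each section in turn goes to its best remaining student) gives 455 points, worse by 38.

Maximum total: 493 points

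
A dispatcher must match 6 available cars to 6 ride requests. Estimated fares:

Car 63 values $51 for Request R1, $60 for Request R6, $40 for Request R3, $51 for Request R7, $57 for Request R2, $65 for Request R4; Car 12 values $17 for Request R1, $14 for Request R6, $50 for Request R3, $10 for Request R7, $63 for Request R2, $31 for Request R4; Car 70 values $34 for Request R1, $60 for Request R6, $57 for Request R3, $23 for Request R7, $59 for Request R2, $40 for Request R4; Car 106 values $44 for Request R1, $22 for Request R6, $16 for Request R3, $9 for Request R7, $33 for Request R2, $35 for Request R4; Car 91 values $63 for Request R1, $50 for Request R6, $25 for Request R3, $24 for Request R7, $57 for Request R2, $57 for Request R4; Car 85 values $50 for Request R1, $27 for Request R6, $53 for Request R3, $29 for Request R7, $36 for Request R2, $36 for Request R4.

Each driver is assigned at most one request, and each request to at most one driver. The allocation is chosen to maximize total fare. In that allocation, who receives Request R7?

Car 63 receives Request R7.

Optimal: Car 63→Request R7 ($51), Car 12→Request R2 ($63), Car 70→Request R6 ($60), Car 106→Request R1 ($44), Car 91→Request R4 ($57), Car 85→Request R3 ($53) — total 51+63+60+44+57+53 = $328.
Max-entry greedy (repeatedly take the single best remaining cell) gives $313, worse by 15.
Swapping Car 70↔Car 12 (Car 70→Request R2 $59, Car 12→Request R6 $14) loses 50.
Car 63's own top request is Request R4 ($65), but forcing Car 63→Request R4 and reassigning the rest optimally gives only $313 — worse by 15.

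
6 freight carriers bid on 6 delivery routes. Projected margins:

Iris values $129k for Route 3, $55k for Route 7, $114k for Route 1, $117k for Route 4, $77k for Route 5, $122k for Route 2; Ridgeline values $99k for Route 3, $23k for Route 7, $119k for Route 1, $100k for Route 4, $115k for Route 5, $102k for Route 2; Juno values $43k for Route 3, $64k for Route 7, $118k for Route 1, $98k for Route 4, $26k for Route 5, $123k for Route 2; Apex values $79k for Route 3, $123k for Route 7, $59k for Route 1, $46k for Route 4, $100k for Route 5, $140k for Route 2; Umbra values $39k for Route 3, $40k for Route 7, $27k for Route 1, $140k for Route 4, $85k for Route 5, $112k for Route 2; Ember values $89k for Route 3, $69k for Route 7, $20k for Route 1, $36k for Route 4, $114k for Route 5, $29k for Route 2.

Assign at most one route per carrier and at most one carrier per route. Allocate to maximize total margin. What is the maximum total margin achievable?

Maximum total: $748k

Optimal: Iris→Route 3 ($129k), Ridgeline→Route 1 ($119k), Juno→Route 2 ($123k), Apex→Route 7 ($123k), Umbra→Route 4 ($140k), Ember→Route 5 ($114k) — total 129+119+123+123+140+114 = $748k.
Max-entry greedy (repeatedly take the single best remaining cell) gives $706k, worse by 42.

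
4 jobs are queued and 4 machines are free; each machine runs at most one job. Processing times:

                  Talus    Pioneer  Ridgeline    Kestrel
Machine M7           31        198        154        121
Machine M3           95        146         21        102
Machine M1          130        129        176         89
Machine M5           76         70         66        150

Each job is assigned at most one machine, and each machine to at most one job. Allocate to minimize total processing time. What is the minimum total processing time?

Optimal: Talus→Machine M7 (31 min), Pioneer→Machine M5 (70 min), Ridgeline→Machine M3 (21 min), Kestrel→Machine M1 (89 min) — total 31+70+21+89 = 211 min.

Min total: 211 min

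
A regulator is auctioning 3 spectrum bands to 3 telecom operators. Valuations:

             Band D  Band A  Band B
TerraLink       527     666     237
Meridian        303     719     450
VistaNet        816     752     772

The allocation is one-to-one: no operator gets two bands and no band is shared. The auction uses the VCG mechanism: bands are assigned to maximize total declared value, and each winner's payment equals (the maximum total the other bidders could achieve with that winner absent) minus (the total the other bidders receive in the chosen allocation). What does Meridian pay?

Efficient allocation: TerraLink→Band D ($527M), Meridian→Band A ($719M), VistaNet→Band B ($772M); total welfare W = $2018M.
Meridian receives Band A at value $719M, so the others get W − 719 = $1299M.
Without Meridian: best allocation of the remaining 2 bidders over all 3 bands is TerraLink→Band A ($666M), VistaNet→Band D ($816M), total $1482M.
VCG payment = (others' best without Meridian) − (others' welfare with Meridian) = 1482 − 1299 = $183M.

Meridian pays $183M.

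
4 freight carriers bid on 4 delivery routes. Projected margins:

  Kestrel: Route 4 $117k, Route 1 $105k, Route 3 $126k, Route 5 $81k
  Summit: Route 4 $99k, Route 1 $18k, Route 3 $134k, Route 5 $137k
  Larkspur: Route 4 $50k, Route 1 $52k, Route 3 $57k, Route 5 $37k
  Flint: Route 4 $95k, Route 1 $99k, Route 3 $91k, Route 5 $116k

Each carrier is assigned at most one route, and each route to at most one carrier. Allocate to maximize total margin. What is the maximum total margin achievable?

This is a one-to-one assignment (maximum-weight bipartite matching).
Optimal: Kestrel→Route 4 ($117k), Summit→Route 3 ($134k), Larkspur→Route 1 ($52k), Flint→Route 5 ($116k) — total 117+134+52+116 = $419k.
Row-greedy (each carrier in turn takes its best remaining route) gives $410k, worse by 9.

Max total: $419k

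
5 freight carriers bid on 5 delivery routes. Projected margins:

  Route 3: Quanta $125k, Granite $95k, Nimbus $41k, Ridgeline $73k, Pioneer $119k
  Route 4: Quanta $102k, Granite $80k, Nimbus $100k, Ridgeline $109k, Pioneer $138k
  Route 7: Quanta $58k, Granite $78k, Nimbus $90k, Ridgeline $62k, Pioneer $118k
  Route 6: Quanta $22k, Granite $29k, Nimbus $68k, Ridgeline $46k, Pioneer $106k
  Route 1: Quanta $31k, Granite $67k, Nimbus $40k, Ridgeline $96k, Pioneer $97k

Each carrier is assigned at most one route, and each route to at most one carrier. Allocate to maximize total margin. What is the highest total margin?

Max total: $505k

Treat this as an assignment problem: match each carrier to one route.
Optimal: Quanta→Route 3 ($125k), Granite→Route 7 ($78k), Nimbus→Route 4 ($100k), Ridgeline→Route 1 ($96k), Pioneer→Route 6 ($106k) — total 125+78+100+96+106 = $505k.
Row-greedy (each carrier in turn takes its best remaining route) gives $497k, worse by 8.
Checked against all permutations: $505k is optimal.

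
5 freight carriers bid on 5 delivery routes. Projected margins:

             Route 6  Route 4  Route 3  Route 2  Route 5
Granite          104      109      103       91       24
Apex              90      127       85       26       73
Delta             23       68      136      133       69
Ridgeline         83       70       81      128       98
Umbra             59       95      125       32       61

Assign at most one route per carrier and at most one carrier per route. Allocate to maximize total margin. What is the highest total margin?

Max total: $587k

Treat this as an assignment problem: match each carrier to one route.
Optimal: Granite→Route 6 ($104k), Apex→Route 4 ($127k), Delta→Route 2 ($133k), Ridgeline→Route 5 ($98k), Umbra→Route 3 ($125k) — total 104+127+133+98+125 = $587k.
Max-entry greedy (repeatedly take the single best remaining cell) gives $556k, worse by 31.
No other one-to-one assignment exceeds $587k.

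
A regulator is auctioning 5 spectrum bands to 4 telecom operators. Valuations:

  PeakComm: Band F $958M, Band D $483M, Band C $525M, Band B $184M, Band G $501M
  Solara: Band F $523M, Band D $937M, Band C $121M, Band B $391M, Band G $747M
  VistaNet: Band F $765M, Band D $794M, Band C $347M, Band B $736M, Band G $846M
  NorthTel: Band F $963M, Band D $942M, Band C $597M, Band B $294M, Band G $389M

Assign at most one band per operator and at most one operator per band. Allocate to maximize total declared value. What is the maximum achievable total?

Max total: $3383M

Optimal: PeakComm→Band F ($958M), Solara→Band G ($747M), VistaNet→Band B ($736M), NorthTel→Band D ($942M) — total 958+747+736+942 = $3383M.
Every other assignment is strictly worse.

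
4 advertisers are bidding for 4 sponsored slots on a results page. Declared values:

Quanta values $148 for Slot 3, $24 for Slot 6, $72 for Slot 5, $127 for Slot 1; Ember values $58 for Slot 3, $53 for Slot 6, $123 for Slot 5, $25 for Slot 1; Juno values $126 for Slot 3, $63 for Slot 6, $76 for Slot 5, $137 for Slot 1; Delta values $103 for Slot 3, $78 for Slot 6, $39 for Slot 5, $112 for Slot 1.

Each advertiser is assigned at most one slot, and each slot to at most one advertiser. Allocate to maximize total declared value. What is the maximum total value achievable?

Max total: $486

Optimal: Quanta→Slot 3 ($148), Ember→Slot 5 ($123), Juno→Slot 1 ($137), Delta→Slot 6 ($78) — total 148+123+137+78 = $486.
Next-best assignment: Quanta→Slot 1, Ember→Slot 5, Juno→Slot 3, Delta→Slot 6 = $454.
Swapping Juno↔Quanta (Juno→Slot 3 $126, Quanta→Slot 1 $127) loses 32.
No other one-to-one assignment exceeds $486.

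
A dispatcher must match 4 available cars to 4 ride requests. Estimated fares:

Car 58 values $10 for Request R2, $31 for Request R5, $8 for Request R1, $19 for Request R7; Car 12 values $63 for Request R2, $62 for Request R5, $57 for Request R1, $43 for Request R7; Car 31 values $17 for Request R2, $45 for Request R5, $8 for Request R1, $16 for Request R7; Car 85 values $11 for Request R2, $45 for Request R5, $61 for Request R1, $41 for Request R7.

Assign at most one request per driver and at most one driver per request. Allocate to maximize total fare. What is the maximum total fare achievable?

Maximum total: $188

Optimal: Car 58→Request R7 ($19), Car 12→Request R2 ($63), Car 31→Request R5 ($45), Car 85→Request R1 ($61) — total 19+63+45+61 = $188.
Row-greedy (each driver in turn takes its best remaining request) gives $171, worse by 17.
Next-best assignment: Car 58→Request R5, Car 12→Request R2, Car 31→Request R7, Car 85→Request R1 = $171.
Every other assignment is strictly worse.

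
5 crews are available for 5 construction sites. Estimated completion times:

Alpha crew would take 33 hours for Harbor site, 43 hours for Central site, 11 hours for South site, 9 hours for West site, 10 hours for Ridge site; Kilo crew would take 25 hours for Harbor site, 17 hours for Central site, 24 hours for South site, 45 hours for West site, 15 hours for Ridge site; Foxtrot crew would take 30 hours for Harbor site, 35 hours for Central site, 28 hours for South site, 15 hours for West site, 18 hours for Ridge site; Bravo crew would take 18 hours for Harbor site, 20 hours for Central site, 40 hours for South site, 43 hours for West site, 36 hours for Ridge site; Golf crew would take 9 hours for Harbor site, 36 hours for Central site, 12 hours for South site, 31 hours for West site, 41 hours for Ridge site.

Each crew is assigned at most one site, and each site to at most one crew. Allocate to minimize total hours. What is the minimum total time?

Minimum total: 70 hours

Optimal: Alpha crew→South site (11 hours), Kilo crew→Ridge site (15 hours), Foxtrot crew→West site (15 hours), Bravo crew→Central site (20 hours), Golf crew→Harbor site (9 hours) — total 11+15+15+20+9 = 70 hours.
Column-greedy (each site in turn goes to its cheapest remaining crew) gives 88 hours, worse by 18.
Next-best assignment: Alpha crew→Ridge site, Kilo crew→Central site, Foxtrot crew→West site, Bravo crew→Harbor site, Golf crew→South site = 72 hours.
Swapping Bravo crew↔Golf crew (Bravo crew→Harbor site 18 hours, Golf crew→Central site 36 hours) adds 25.
Every other assignment is strictly worse.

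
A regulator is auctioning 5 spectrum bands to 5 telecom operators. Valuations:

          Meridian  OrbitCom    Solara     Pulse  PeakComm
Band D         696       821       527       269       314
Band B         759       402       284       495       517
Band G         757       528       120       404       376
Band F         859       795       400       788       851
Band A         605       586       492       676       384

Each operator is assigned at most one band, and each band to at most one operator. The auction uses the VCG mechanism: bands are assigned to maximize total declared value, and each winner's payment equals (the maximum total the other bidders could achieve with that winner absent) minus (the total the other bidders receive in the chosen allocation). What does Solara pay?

Efficient allocation: Meridian→Band G ($757M), OrbitCom→Band D ($821M), Solara→Band A ($492M), Pulse→Band B ($495M), PeakComm→Band F ($851M); total welfare W = $3416M.
Solara receives Band A at value $492M, so the others get W − 492 = $2924M.
Without Solara: best allocation of the remaining 4 bidders over all 5 bands is Meridian→Band B ($759M), OrbitCom→Band D ($821M), Pulse→Band A ($676M), PeakComm→Band F ($851M), total $3107M.
VCG payment = (others' best without Solara) − (others' welfare with Solara) = 3107 − 2924 = $183M.

Solara pays $183M.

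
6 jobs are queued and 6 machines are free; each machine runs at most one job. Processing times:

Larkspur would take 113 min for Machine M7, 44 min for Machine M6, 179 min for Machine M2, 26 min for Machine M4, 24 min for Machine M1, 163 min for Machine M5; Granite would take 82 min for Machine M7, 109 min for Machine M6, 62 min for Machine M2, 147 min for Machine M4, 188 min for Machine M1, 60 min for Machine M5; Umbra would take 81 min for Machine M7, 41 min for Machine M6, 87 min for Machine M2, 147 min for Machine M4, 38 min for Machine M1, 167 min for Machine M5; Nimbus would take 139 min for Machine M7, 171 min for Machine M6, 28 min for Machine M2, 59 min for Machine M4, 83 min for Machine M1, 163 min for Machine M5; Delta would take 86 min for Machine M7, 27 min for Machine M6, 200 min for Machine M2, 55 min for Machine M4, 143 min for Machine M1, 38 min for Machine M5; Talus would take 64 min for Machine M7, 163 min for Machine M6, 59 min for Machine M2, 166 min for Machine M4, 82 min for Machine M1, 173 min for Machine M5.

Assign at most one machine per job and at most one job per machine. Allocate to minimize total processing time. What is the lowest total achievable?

Optimal: Larkspur→Machine M4 (26 min), Granite→Machine M5 (60 min), Umbra→Machine M1 (38 min), Nimbus→Machine M2 (28 min), Delta→Machine M6 (27 min), Talus→Machine M7 (64 min) — total 26+60+38+28+27+64 = 243 min.
Next-best assignment: Larkspur→Machine M1, Granite→Machine M5, Umbra→Machine M6, Nimbus→Machine M2, Delta→Machine M4, Talus→Machine M7 = 272 min.
Checked against all permutations: 243 min is optimal.

Minimum total: 243 min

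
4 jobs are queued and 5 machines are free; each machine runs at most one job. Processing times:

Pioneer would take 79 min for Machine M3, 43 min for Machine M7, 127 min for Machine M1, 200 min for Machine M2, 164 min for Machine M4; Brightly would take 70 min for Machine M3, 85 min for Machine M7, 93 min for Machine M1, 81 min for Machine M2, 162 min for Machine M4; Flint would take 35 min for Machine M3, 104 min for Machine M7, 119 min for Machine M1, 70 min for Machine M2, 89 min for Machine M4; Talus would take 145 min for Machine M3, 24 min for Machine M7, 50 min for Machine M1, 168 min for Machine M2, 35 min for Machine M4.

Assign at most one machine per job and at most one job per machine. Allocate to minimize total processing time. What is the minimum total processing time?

Minimum total: 194 min

Treat this as an assignment problem: match each job to one machine.
Optimal: Pioneer→Machine M7 (43 min), Brightly→Machine M2 (81 min), Flint→Machine M3 (35 min), Talus→Machine M4 (35 min) — total 43+81+35+35 = 194 min.
Column-greedy (each machine in turn goes to its cheapest remaining job) gives 352 min, worse by 158.
No other one-to-one assignment undercuts 194 min.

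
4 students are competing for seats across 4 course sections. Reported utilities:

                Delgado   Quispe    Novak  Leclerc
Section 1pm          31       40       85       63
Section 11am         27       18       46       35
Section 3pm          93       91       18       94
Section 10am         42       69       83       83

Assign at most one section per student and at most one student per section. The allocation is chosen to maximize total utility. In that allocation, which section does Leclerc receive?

Optimal: Delgado→Section 11am (27 points), Quispe→Section 3pm (91 points), Novak→Section 1pm (85 points), Leclerc→Section 10am (83 points) — total 27+91+85+83 = 286 points.
Row-greedy (each student in turn takes its best remaining section) gives 282 points, worse by 4.
Next-best assignment: Delgado→Section 3pm, Quispe→Section 10am, Novak→Section 1pm, Leclerc→Section 11am = 282 points.
Leclerc's own top section is Section 3pm (94 points), but forcing Leclerc→Section 3pm and reassigning the rest optimally gives only 275 points — worse by 11.

Leclerc receives Section 10am.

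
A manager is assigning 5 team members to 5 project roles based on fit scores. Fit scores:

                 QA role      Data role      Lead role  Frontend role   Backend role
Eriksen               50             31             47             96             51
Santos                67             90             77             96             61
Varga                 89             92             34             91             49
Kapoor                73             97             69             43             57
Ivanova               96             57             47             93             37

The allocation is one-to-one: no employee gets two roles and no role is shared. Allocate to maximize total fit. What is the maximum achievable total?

Optimal: Eriksen→Frontend role (96 pts), Santos→Lead role (77 pts), Varga→Data role (92 pts), Kapoor→Backend role (57 pts), Ivanova→QA role (96 pts) — total 96+77+92+57+96 = 418 pts.
Row-greedy (each employee in turn takes its best remaining role) gives 381 pts, worse by 37.

Maximum total: 418 pts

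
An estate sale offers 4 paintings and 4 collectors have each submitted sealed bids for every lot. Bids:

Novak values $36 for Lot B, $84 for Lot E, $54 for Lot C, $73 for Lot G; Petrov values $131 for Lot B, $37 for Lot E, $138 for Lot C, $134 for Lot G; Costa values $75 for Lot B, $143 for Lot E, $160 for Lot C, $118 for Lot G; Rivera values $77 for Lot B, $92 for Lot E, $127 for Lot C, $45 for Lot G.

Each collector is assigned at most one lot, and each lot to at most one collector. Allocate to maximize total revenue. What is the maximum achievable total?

This is the linear assignment problem.
Optimal: Novak→Lot G ($73), Petrov→Lot B ($131), Costa→Lot E ($143), Rivera→Lot C ($127) — total 73+131+143+127 = $474.
Checked against all permutations: $474 is optimal.

Max total: $474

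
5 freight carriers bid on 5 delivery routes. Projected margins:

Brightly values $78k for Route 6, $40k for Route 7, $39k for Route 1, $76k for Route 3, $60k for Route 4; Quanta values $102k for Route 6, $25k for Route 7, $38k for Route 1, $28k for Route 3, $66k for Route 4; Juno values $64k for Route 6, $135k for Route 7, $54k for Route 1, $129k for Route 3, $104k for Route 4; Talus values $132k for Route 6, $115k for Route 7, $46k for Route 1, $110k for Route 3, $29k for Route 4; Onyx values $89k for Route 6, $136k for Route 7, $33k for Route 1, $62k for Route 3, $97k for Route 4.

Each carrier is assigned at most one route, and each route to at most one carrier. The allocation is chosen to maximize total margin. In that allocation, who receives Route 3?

Optimal: Brightly→Route 1 ($39k), Quanta→Route 4 ($66k), Juno→Route 3 ($129k), Talus→Route 6 ($132k), Onyx→Route 7 ($136k) — total 39+66+129+132+136 = $502k.
Column-greedy (each route in turn goes to its best remaining carrier) gives $464k, worse by 38.
Next-best assignment: Brightly→Route 4, Quanta→Route 1, Juno→Route 3, Talus→Route 6, Onyx→Route 7 = $495k.
Every other assignment is strictly worse.
Juno's own top route is Route 7 ($135k), but forcing Juno→Route 7 and reassigning the rest optimally gives only $483k — worse by 19.

Juno receives Route 3.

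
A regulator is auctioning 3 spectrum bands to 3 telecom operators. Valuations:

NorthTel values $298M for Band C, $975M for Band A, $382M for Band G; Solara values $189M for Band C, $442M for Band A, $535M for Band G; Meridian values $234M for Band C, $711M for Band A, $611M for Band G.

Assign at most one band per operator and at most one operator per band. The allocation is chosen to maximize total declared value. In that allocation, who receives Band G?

Treat this as an assignment problem: match each operator to one band.
Optimal: NorthTel→Band A ($975M), Solara→Band C ($189M), Meridian→Band G ($611M) — total 975+189+611 = $1775M.
Column-greedy (each band in turn goes to its best remaining operator) gives $1544M, worse by 231.
Next-best assignment: NorthTel→Band A, Solara→Band G, Meridian→Band C = $1744M.
Checked against all permutations: $1775M is optimal.
Meridian's own top band is Band A ($711M), but forcing Meridian→Band A and reassigning the rest optimally gives only $1544M — worse by 231.

Meridian receives Band G.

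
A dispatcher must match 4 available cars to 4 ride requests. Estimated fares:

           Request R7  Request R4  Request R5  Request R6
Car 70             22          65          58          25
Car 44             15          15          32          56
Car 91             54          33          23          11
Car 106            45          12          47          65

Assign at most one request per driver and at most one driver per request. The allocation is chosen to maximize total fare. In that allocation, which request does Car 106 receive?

Optimal: Car 70→Request R4 ($65), Car 44→Request R6 ($56), Car 91→Request R7 ($54), Car 106→Request R5 ($47) — total 65+56+54+47 = $222.
Max-entry greedy (repeatedly take the single best remaining cell) gives $216, worse by 6.
Every other assignment is strictly worse.
Car 106's own top request is Request R6 ($65), but forcing Car 106→Request R6 and reassigning the rest optimally gives only $216 — worse by 6.

Car 106 receives Request R5.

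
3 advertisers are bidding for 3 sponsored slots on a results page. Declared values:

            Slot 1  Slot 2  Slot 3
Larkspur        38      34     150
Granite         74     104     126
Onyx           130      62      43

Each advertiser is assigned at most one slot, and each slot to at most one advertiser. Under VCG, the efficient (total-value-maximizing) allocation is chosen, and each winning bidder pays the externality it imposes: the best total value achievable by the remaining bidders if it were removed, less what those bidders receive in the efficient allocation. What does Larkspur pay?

Larkspur pays $22.

Efficient allocation: Larkspur→Slot 3 ($150), Granite→Slot 2 ($104), Onyx→Slot 1 ($130); total welfare W = $384.
Larkspur receives Slot 3 at value $150, so the others get W − 150 = $234.
Without Larkspur: best allocation of the remaining 2 bidders over all 3 slots is Granite→Slot 3 ($126), Onyx→Slot 1 ($130), total $256.
VCG payment = (others' best without Larkspur) − (others' welfare with Larkspur) = 256 − 234 = $22.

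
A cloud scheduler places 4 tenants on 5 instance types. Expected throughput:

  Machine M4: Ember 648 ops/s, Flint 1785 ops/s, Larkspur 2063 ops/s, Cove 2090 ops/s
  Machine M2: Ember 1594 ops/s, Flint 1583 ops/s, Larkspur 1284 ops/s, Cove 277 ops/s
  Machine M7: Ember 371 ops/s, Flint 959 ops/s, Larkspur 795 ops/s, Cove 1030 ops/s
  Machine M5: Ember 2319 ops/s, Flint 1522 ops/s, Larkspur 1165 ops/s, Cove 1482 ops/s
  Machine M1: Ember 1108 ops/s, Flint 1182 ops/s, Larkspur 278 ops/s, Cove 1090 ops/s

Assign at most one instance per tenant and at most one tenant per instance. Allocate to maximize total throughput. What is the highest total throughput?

Maximum total: 7055 ops/s

This is the linear assignment problem.
Optimal: Ember→Machine M5 (2319 ops/s), Flint→Machine M2 (1583 ops/s), Larkspur→Machine M4 (2063 ops/s), Cove→Machine M1 (1090 ops/s) — total 2319+1583+2063+1090 = 7055 ops/s.
Max-entry greedy (repeatedly take the single best remaining cell) gives 6787 ops/s, worse by 268.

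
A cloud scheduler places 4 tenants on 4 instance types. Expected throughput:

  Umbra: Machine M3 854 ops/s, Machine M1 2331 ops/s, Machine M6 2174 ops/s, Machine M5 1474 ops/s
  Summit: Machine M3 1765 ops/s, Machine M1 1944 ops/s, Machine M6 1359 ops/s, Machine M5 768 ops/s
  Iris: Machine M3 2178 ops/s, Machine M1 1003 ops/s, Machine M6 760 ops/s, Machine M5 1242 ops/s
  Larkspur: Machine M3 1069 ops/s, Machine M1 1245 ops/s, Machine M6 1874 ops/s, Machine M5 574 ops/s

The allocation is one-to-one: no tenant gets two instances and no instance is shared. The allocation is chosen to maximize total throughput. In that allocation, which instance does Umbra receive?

Umbra receives Machine M5.

This is a one-to-one assignment (maximum-weight bipartite matching).
Optimal: Umbra→Machine M5 (1474 ops/s), Summit→Machine M1 (1944 ops/s), Iris→Machine M3 (2178 ops/s), Larkspur→Machine M6 (1874 ops/s) — total 1474+1944+2178+1874 = 7470 ops/s.
Umbra's own top instance is Machine M1 (2331 ops/s), but forcing Umbra→Machine M1 and reassigning the rest optimally gives only 7212 ops/s — worse by 258.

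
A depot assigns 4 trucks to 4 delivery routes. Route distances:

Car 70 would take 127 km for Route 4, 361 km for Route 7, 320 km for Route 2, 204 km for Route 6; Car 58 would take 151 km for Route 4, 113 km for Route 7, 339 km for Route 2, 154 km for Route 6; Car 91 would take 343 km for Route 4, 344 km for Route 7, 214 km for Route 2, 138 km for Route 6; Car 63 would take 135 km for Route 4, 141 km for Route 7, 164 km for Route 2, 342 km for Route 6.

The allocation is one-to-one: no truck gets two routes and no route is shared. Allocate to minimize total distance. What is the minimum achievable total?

Min total: 542 km

This is a one-to-one assignment (minimum-cost bipartite matching).
Optimal: Car 70→Route 4 (127 km), Car 58→Route 7 (113 km), Car 91→Route 6 (138 km), Car 63→Route 2 (164 km) — total 127+113+138+164 = 542 km.
No other one-to-one assignment undercuts 542 km.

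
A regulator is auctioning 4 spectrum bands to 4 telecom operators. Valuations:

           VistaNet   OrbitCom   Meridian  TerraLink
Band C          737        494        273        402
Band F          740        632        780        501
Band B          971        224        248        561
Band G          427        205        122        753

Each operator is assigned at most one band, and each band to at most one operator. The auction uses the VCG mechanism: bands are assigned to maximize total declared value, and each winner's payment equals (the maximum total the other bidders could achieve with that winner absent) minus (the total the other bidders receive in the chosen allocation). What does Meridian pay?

Meridian pays $138M.

Efficient allocation: VistaNet→Band B ($971M), OrbitCom→Band C ($494M), Meridian→Band F ($780M), TerraLink→Band G ($753M); total welfare W = $2998M.
Meridian receives Band F at value $780M, so the others get W − 780 = $2218M.
Without Meridian: best allocation of the remaining 3 bidders over all 4 bands is VistaNet→Band B ($971M), OrbitCom→Band F ($632M), TerraLink→Band G ($753M), total $2356M.
VCG payment = (others' best without Meridian) − (others' welfare with Meridian) = 2356 − 2218 = $138M.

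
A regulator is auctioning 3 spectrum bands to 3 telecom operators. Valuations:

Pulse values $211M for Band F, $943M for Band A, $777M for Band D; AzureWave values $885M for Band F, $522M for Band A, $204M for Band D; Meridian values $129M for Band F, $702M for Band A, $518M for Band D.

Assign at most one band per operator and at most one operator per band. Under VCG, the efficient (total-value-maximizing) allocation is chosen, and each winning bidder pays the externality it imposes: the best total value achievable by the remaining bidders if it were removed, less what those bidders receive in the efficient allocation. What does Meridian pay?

Meridian pays $166M.

Efficient allocation: Pulse→Band D ($777M), AzureWave→Band F ($885M), Meridian→Band A ($702M); total welfare W = $2364M.
Meridian receives Band A at value $702M, so the others get W − 702 = $1662M.
Without Meridian: best allocation of the remaining 2 bidders over all 3 bands is Pulse→Band A ($943M), AzureWave→Band F ($885M), total $1828M.
VCG payment = (others' best without Meridian) − (others' welfare with Meridian) = 1828 − 1662 = $166M.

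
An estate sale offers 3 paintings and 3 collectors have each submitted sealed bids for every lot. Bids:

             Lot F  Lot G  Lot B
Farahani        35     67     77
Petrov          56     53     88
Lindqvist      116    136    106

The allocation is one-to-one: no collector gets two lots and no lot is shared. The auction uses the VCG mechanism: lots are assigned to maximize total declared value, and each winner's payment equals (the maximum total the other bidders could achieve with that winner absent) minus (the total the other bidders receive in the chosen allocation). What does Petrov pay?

Efficient allocation: Farahani→Lot G ($67), Petrov→Lot B ($88), Lindqvist→Lot F ($116); total welfare W = $271.
Petrov receives Lot B at value $88, so the others get W − 88 = $183.
Without Petrov: best allocation of the remaining 2 bidders over all 3 lots is Farahani→Lot B ($77), Lindqvist→Lot G ($136), total $213.
VCG payment = (others' best without Petrov) − (others' welfare with Petrov) = 213 − 183 = $30.

Petrov pays $30.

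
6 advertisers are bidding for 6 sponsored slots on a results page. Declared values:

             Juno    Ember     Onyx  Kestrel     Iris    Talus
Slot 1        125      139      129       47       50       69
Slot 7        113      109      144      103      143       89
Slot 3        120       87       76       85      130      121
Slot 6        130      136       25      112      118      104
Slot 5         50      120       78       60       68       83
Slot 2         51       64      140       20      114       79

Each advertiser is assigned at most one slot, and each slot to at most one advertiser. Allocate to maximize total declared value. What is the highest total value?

Max total: $761

Optimal: Juno→Slot 1 ($125), Ember→Slot 5 ($120), Onyx→Slot 2 ($140), Kestrel→Slot 6 ($112), Iris→Slot 7 ($143), Talus→Slot 3 ($121) — total 125+120+140+112+143+121 = $761.
Row-greedy (each advertiser in turn takes its best remaining slot) gives $695, worse by 66.
Next-best assignment: Juno→Slot 3, Ember→Slot 1, Onyx→Slot 2, Kestrel→Slot 6, Iris→Slot 7, Talus→Slot 5 = $737.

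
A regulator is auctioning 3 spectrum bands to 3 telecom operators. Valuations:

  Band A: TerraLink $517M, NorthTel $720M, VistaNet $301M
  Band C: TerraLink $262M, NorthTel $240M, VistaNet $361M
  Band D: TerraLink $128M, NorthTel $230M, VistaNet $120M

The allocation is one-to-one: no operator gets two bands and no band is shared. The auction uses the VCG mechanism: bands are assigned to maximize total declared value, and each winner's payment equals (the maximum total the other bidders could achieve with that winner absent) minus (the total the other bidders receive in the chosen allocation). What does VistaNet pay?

VistaNet pays $134M.

Efficient allocation: TerraLink→Band D ($128M), NorthTel→Band A ($720M), VistaNet→Band C ($361M); total welfare W = $1209M.
VistaNet receives Band C at value $361M, so the others get W − 361 = $848M.
Without VistaNet: best allocation of the remaining 2 bidders over all 3 bands is TerraLink→Band C ($262M), NorthTel→Band A ($720M), total $982M.
VCG payment = (others' best without VistaNet) − (others' welfare with VistaNet) = 982 − 848 = $134M.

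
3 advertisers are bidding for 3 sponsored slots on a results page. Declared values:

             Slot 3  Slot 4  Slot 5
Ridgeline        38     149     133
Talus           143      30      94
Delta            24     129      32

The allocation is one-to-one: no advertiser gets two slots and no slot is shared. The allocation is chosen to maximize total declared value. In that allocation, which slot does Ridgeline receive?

Treat this as an assignment problem: match each advertiser to one slot.
Optimal: Ridgeline→Slot 5 ($133), Talus→Slot 3 ($143), Delta→Slot 4 ($129) — total 133+143+129 = $405.
Max-entry greedy (repeatedly take the single best remaining cell) gives $324, worse by 81.
Next-best assignment: Ridgeline→Slot 4, Talus→Slot 3, Delta→Slot 5 = $324.
Ridgeline's own top slot is Slot 4 ($149), but forcing Ridgeline→Slot 4 and reassigning the rest optimally gives only $324 — worse by 81.

Ridgeline receives Slot 5.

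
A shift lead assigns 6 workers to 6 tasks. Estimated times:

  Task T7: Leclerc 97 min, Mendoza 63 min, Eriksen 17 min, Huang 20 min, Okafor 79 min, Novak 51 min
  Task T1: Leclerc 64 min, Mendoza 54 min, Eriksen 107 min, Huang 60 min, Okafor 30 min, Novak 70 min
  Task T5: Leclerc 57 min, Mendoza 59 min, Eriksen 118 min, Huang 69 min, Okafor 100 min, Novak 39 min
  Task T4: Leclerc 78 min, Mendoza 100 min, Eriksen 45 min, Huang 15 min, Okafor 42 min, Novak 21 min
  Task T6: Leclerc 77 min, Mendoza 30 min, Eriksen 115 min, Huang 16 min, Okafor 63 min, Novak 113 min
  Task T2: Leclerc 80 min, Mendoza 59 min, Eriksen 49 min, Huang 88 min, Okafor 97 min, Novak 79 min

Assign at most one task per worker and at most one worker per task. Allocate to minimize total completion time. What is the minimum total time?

Optimal: Leclerc→Task T5 (57 min), Mendoza→Task T2 (59 min), Eriksen→Task T7 (17 min), Huang→Task T6 (16 min), Okafor→Task T1 (30 min), Novak→Task T4 (21 min) — total 57+59+17+16+30+21 = 200 min.
Column-greedy (each task in turn goes to its cheapest remaining worker) gives 211 min, worse by 11.
No other one-to-one assignment undercuts 200 min.

Min total: 200 min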